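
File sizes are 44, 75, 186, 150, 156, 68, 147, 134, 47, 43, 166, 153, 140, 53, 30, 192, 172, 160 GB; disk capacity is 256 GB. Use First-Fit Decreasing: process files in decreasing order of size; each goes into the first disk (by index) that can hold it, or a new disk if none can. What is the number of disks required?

11 disks

Sorted descending: 192, 186, 172, 166, 160, 156, 153, 150, 147, 140, 134, 75, 68, 53, 47, 44, 43, 30.
Put 192 GB in disk 1; 64 GB remain.
Put 186 GB in disk 2; 70 GB remain.
Put 172 GB in disk 3; 84 GB remain.
Put 166 GB in disk 4; 90 GB remain.
Put 160 GB in disk 5; 96 GB remain.
Put 156 GB in disk 6; 100 GB remain.
Put 153 GB in disk 7; 103 GB remain.
Put 150 GB in disk 8; 106 GB remain.
Put 147 GB in disk 9; 109 GB remain.
Put 140 GB in disk 10; 116 GB remain.
Put 134 GB in disk 11; 122 GB remain.
Put 75 GB in disk 3; 9 GB remain.
Put 68 GB in disk 2; 2 GB remain.
Put 53 GB in disk 1; 11 GB remain.
Put 47 GB in disk 4; 43 GB remain.
Put 44 GB in disk 5; 52 GB remain.
Put 43 GB in disk 4; 0 GB remain.
Put 30 GB in disk 5; 22 GB remain.
Final disks: [192,53] [186,68] [172,75] [166,47,43] [160,44,30] [156] [153] [150] [147] [140] [134].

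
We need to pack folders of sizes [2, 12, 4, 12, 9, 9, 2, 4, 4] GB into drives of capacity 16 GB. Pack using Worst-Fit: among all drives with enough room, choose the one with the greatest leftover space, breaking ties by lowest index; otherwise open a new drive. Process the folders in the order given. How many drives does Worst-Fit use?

drive 1: place 2 GB, 14 GB left
drive 1: place 12 GB, 2 GB left
drive 2: place 4 GB, 12 GB left
drive 2: place 12 GB, 0 GB left
drive 3: place 9 GB, 7 GB left
drive 4: place 9 GB, 7 GB left
drive 3: place 2 GB, 5 GB left
drive 4: place 4 GB, 3 GB left
drive 3: place 4 GB, 1 GB left

4 drives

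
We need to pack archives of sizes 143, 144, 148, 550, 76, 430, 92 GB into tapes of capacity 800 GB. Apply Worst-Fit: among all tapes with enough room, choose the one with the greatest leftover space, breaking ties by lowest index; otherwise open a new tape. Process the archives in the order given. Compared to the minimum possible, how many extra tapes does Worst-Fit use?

Worst-Fit: [143,144,148,76] [550] [430,92] → 3 tapes.
Total size 1583 GB; any packing needs at least ⌈1583/800⌉ = 2 tapes.
An optimal packing achieves that bound: [550,148,92] [430,144,143,76] → 2 tapes.
Excess: 3 − 2 = 1.

1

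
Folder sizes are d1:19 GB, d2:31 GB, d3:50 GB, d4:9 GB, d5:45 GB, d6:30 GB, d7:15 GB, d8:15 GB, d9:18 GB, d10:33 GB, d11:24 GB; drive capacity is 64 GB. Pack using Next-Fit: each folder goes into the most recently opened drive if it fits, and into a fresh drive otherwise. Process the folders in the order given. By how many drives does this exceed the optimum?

Next-Fit: [19,31] [50,9] [45] [30,15,15] [18,33] [24] → 6 drives.
Total size 289 GB; any packing needs at least ⌈289/64⌉ = 5 drives.
An optimal packing achieves that bound: [50,9] [45,19] [33,31] [30,24] [18,15,15] → 5 drives.
Excess: 6 − 5 = 1.

1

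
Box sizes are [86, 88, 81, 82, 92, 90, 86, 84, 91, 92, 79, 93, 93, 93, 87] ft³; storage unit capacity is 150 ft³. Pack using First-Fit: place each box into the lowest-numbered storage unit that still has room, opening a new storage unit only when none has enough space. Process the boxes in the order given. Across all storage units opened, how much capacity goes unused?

storage unit 1: place 86 ft³, 64 ft³ left
storage unit 2: place 88 ft³, 62 ft³ left
storage unit 3: place 81 ft³, 69 ft³ left
storage unit 4: place 82 ft³, 68 ft³ left
storage unit 5: place 92 ft³, 58 ft³ left
storage unit 6: place 90 ft³, 60 ft³ left
storage unit 7: place 86 ft³, 64 ft³ left
storage unit 8: place 84 ft³, 66 ft³ left
storage unit 9: place 91 ft³, 59 ft³ left
storage unit 10: place 92 ft³, 58 ft³ left
storage unit 11: place 79 ft³, 71 ft³ left
storage unit 12: place 93 ft³, 57 ft³ left
storage unit 13: place 93 ft³, 57 ft³ left
storage unit 14: place 93 ft³, 57 ft³ left
storage unit 15: place 87 ft³, 63 ft³ left
15 storage units × 150 ft³ = 2250 ft³; used 1317 ft³; unused 933 ft³.

933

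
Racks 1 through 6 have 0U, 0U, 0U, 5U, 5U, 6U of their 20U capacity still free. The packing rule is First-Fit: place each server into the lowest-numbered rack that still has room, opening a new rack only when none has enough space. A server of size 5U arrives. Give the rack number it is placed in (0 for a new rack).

4

Racks with room: rack 4 (5U), rack 5 (5U), rack 6 (6U).
The first with room is rack 4.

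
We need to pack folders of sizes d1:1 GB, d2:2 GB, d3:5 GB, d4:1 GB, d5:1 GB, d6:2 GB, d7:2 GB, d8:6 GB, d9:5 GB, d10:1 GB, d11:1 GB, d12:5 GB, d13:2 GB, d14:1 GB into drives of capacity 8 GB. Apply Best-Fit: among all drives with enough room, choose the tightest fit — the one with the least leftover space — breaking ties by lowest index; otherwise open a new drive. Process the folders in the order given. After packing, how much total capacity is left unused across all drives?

d1 (1 GB) → drive 1 (remaining 7 GB)
d2 (2 GB) → drive 1 (remaining 5 GB)
d3 (5 GB) → drive 1 (remaining 0 GB)
d4 (1 GB) → drive 2 (remaining 7 GB)
d5 (1 GB) → drive 2 (remaining 6 GB)
d6 (2 GB) → drive 2 (remaining 4 GB)
d7 (2 GB) → drive 2 (remaining 2 GB)
d8 (6 GB) → drive 3 (remaining 2 GB)
d9 (5 GB) → drive 4 (remaining 3 GB)
d10 (1 GB) → drive 2 (remaining 1 GB)
d11 (1 GB) → drive 2 (remaining 0 GB)
d12 (5 GB) → drive 5 (remaining 3 GB)
d13 (2 GB) → drive 3 (remaining 0 GB)
d14 (1 GB) → drive 4 (remaining 2 GB)
5 drives × 8 GB = 40 GB; used 35 GB; unused 5 GB.

5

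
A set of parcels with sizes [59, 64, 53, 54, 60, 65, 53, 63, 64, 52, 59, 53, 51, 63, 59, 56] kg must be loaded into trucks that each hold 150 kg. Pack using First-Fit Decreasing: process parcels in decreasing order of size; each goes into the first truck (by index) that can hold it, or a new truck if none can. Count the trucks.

8 trucks

Sorted descending: 65, 64, 64, 63, 63, 60, 59, 59, 59, 56, 54, 53, 53, 53, 52, 51.
Put 65 kg in truck 1; 85 kg remain.
Put 64 kg in truck 1; 21 kg remain.
Put 64 kg in truck 2; 86 kg remain.
Put 63 kg in truck 2; 23 kg remain.
Put 63 kg in truck 3; 87 kg remain.
Put 60 kg in truck 3; 27 kg remain.
Put 59 kg in truck 4; 91 kg remain.
Put 59 kg in truck 4; 32 kg remain.
Put 59 kg in truck 5; 91 kg remain.
Put 56 kg in truck 5; 35 kg remain.
Put 54 kg in truck 6; 96 kg remain.
Put 53 kg in truck 6; 43 kg remain.
Put 53 kg in truck 7; 97 kg remain.
Put 53 kg in truck 7; 44 kg remain.
Put 52 kg in truck 8; 98 kg remain.
Put 51 kg in truck 8; 47 kg remain.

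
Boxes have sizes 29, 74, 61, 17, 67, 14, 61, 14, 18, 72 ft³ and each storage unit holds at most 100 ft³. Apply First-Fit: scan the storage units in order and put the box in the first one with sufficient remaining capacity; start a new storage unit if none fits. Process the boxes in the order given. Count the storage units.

Put 29 ft³ in storage unit 1; 71 ft³ remain.
Put 74 ft³ in storage unit 2; 26 ft³ remain.
Put 61 ft³ in storage unit 1; 10 ft³ remain.
Put 17 ft³ in storage unit 2; 9 ft³ remain.
Put 67 ft³ in storage unit 3; 33 ft³ remain.
Put 14 ft³ in storage unit 3; 19 ft³ remain.
Put 61 ft³ in storage unit 4; 39 ft³ remain.
Put 14 ft³ in storage unit 3; 5 ft³ remain.
Put 18 ft³ in storage unit 4; 21 ft³ remain.
Put 72 ft³ in storage unit 5; 28 ft³ remain.

5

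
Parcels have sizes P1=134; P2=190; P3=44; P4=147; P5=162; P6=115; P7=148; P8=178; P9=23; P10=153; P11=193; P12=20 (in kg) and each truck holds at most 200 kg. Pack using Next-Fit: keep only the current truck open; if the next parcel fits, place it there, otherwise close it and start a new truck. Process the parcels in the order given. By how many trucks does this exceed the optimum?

Next-Fit: [134] [190] [44,147] [162] [115] [148] [178] [23,153] [193] [20] → 10 trucks.
9 parcels exceed 100 kg (half the capacity), and no two of those can share a truck, so at least 9 trucks are needed.
An optimal packing achieves that bound: [193] [190] [178,20] [162,23] [153,44] [148] [147] [134] [115] → 9 trucks.
Excess: 10 − 9 = 1.

1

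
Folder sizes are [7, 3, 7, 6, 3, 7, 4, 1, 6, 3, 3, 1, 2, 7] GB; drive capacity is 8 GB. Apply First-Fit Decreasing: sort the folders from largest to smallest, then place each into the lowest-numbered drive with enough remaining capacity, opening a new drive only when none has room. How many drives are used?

9 drives

Sorted descending: 7, 7, 7, 7, 6, 6, 4, 3, 3, 3, 3, 2, 1, 1.
7 GB → drive 1 (remaining 1 GB)
7 GB → drive 2 (remaining 1 GB)
7 GB → drive 3 (remaining 1 GB)
7 GB → drive 4 (remaining 1 GB)
6 GB → drive 5 (remaining 2 GB)
6 GB → drive 6 (remaining 2 GB)
4 GB → drive 7 (remaining 4 GB)
3 GB → drive 7 (remaining 1 GB)
3 GB → drive 8 (remaining 5 GB)
3 GB → drive 8 (remaining 2 GB)
3 GB → drive 9 (remaining 5 GB)
2 GB → drive 5 (remaining 0 GB)
1 GB → drive 1 (remaining 0 GB)
1 GB → drive 2 (remaining 0 GB)
Final drives: [7,1] [7,1] [7] [7] [6,2] [6] [4,3] [3,3] [3].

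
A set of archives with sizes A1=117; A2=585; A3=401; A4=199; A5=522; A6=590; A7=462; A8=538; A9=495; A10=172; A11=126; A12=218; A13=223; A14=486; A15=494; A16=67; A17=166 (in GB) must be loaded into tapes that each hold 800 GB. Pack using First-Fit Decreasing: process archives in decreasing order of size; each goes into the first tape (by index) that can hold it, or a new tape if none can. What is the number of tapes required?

9

Sorted descending: 590, 585, 538, 522, 495, 494, 486, 462, 401, 223, 218, 199, 172, 166, 126, 117, 67.
tape 1: place 590 GB, 210 GB left
tape 2: place 585 GB, 215 GB left
tape 3: place 538 GB, 262 GB left
tape 4: place 522 GB, 278 GB left
tape 5: place 495 GB, 305 GB left
tape 6: place 494 GB, 306 GB left
tape 7: place 486 GB, 314 GB left
tape 8: place 462 GB, 338 GB left
tape 9: place 401 GB, 399 GB left
tape 3: place 223 GB, 39 GB left
tape 4: place 218 GB, 60 GB left
tape 1: place 199 GB, 11 GB left
tape 2: place 172 GB, 43 GB left
tape 5: place 166 GB, 139 GB left
tape 5: place 126 GB, 13 GB left
tape 6: place 117 GB, 189 GB left
tape 6: place 67 GB, 122 GB left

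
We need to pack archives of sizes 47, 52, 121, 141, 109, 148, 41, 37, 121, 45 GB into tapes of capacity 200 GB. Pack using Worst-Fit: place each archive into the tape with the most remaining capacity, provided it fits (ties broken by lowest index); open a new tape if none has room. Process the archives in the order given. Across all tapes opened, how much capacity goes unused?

47 GB → tape 1 (remaining 153 GB)
52 GB → tape 1 (remaining 101 GB)
121 GB → tape 2 (remaining 79 GB)
141 GB → tape 3 (remaining 59 GB)
109 GB → tape 4 (remaining 91 GB)
148 GB → tape 5 (remaining 52 GB)
41 GB → tape 1 (remaining 60 GB)
37 GB → tape 4 (remaining 54 GB)
121 GB → tape 6 (remaining 79 GB)
45 GB → tape 2 (remaining 34 GB)
6 tapes × 200 GB = 1200 GB; used 862 GB; unused 338 GB.

338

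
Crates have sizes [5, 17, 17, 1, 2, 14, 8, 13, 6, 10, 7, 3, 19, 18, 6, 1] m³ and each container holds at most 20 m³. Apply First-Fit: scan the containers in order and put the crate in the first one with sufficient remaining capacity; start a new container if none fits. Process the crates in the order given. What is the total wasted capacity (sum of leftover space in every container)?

13

5 m³ → container 1 (remaining 15 m³)
17 m³ → container 2 (remaining 3 m³)
17 m³ → container 3 (remaining 3 m³)
1 m³ → container 1 (remaining 14 m³)
2 m³ → container 1 (remaining 12 m³)
14 m³ → container 4 (remaining 6 m³)
8 m³ → container 1 (remaining 4 m³)
13 m³ → container 5 (remaining 7 m³)
6 m³ → container 4 (remaining 0 m³)
10 m³ → container 6 (remaining 10 m³)
7 m³ → container 5 (remaining 0 m³)
3 m³ → container 1 (remaining 1 m³)
19 m³ → container 7 (remaining 1 m³)
18 m³ → container 8 (remaining 2 m³)
6 m³ → container 6 (remaining 4 m³)
1 m³ → container 1 (remaining 0 m³)
8 containers × 20 m³ = 160 m³; used 147 m³; unused 13 m³.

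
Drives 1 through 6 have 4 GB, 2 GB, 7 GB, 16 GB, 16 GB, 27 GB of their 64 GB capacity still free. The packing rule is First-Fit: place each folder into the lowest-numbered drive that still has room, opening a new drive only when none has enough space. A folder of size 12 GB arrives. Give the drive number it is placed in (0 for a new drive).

4

Drives with room: drive 4 (16 GB), drive 5 (16 GB), drive 6 (27 GB).
The first with room is drive 4.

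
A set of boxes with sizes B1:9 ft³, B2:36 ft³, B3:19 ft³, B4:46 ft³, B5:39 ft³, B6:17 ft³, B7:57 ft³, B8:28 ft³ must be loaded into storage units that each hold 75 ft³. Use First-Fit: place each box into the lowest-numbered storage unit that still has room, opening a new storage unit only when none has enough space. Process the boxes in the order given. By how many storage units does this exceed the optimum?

First-Fit: [9,36,19] [46,17] [39,28] [57] → 4 storage units.
Total size 251 ft³; any packing needs at least ⌈251/75⌉ = 4 storage units.
So 4 is already optimal.

0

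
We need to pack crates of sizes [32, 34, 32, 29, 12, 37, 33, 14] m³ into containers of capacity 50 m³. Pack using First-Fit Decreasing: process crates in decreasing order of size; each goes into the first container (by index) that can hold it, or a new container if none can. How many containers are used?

6 containers

Sorted descending: 37, 34, 33, 32, 32, 29, 14, 12.
37 m³ → container 1 (remaining 13 m³)
34 m³ → container 2 (remaining 16 m³)
33 m³ → container 3 (remaining 17 m³)
32 m³ → container 4 (remaining 18 m³)
32 m³ → container 5 (remaining 18 m³)
29 m³ → container 6 (remaining 21 m³)
14 m³ → container 2 (remaining 2 m³)
12 m³ → container 1 (remaining 1 m³)
Final containers: [37,12] [34,14] [33] [32] [32] [29].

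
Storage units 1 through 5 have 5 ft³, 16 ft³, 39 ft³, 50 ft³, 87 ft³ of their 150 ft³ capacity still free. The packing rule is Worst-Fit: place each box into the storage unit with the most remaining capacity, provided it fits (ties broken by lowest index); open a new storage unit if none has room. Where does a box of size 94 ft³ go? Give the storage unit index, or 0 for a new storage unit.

0

No storage unit has ≥ 94 ft³ free, so a new storage unit is opened.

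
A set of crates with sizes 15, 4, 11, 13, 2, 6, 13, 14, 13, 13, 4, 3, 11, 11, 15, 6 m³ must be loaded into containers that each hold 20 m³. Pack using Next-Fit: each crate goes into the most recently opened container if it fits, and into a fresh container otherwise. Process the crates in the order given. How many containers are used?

container 1: place 15 m³, 5 m³ left
container 1: place 4 m³, 1 m³ left
container 2: place 11 m³, 9 m³ left
container 3: place 13 m³, 7 m³ left
container 3: place 2 m³, 5 m³ left
container 4: place 6 m³, 14 m³ left
container 4: place 13 m³, 1 m³ left
container 5: place 14 m³, 6 m³ left
container 6: place 13 m³, 7 m³ left
container 7: place 13 m³, 7 m³ left
container 7: place 4 m³, 3 m³ left
container 7: place 3 m³, 0 m³ left
container 8: place 11 m³, 9 m³ left
container 9: place 11 m³, 9 m³ left
container 10: place 15 m³, 5 m³ left
container 11: place 6 m³, 14 m³ left
Final containers: [15,4] [11] [13,2] [6,13] [14] [13] [13,4,3] [11] [11] [15] [6].

11 containers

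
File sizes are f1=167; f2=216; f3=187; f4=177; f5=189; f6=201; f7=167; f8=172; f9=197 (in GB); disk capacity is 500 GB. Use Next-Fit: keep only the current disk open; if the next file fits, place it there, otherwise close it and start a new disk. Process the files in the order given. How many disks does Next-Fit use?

5 disks

f1 (167 GB) → disk 1 (remaining 333 GB)
f2 (216 GB) → disk 1 (remaining 117 GB)
f3 (187 GB) → disk 2 (remaining 313 GB)
f4 (177 GB) → disk 2 (remaining 136 GB)
f5 (189 GB) → disk 3 (remaining 311 GB)
f6 (201 GB) → disk 3 (remaining 110 GB)
f7 (167 GB) → disk 4 (remaining 333 GB)
f8 (172 GB) → disk 4 (remaining 161 GB)
f9 (197 GB) → disk 5 (remaining 303 GB)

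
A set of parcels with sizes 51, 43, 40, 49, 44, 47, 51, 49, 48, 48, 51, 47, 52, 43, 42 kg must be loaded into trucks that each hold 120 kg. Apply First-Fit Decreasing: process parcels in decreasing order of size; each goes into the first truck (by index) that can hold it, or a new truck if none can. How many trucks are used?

8

Sorted descending: 52, 51, 51, 51, 49, 49, 48, 48, 47, 47, 44, 43, 43, 42, 40.
52 kg → truck 1 (remaining 68 kg)
51 kg → truck 1 (remaining 17 kg)
51 kg → truck 2 (remaining 69 kg)
51 kg → truck 2 (remaining 18 kg)
49 kg → truck 3 (remaining 71 kg)
49 kg → truck 3 (remaining 22 kg)
48 kg → truck 4 (remaining 72 kg)
48 kg → truck 4 (remaining 24 kg)
47 kg → truck 5 (remaining 73 kg)
47 kg → truck 5 (remaining 26 kg)
44 kg → truck 6 (remaining 76 kg)
43 kg → truck 6 (remaining 33 kg)
43 kg → truck 7 (remaining 77 kg)
42 kg → truck 7 (remaining 35 kg)
40 kg → truck 8 (remaining 80 kg)
Final trucks: [52,51] [51,51] [49,49] [48,48] [47,47] [44,43] [43,42] [40].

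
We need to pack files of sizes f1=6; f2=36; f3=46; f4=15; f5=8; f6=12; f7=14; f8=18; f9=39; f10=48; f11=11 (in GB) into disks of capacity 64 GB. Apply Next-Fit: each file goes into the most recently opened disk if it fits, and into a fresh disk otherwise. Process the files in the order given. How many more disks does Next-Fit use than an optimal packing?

1

Next-Fit: [6,36] [46,15] [8,12,14,18] [39] [48,11] → 5 disks.
Total size 253 GB; any packing needs at least ⌈253/64⌉ = 4 disks.
An optimal packing achieves that bound: [48,15] [46,18] [39,14,11] [36,12,8,6] → 4 disks.
Excess: 5 − 4 = 1.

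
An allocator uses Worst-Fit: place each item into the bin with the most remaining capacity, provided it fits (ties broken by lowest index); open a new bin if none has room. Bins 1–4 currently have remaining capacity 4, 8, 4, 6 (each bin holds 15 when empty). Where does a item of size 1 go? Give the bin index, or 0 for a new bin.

2

Bins with room: bin 1 (4), bin 2 (8), bin 3 (4), bin 4 (6).
Most room is bin 2 with 8 free.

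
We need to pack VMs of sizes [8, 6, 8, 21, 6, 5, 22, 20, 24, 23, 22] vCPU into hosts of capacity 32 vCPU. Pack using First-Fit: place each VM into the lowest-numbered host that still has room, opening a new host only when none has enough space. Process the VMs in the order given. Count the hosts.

7

8 vCPU → host 1 (remaining 24 vCPU)
6 vCPU → host 1 (remaining 18 vCPU)
8 vCPU → host 1 (remaining 10 vCPU)
21 vCPU → host 2 (remaining 11 vCPU)
6 vCPU → host 1 (remaining 4 vCPU)
5 vCPU → host 2 (remaining 6 vCPU)
22 vCPU → host 3 (remaining 10 vCPU)
20 vCPU → host 4 (remaining 12 vCPU)
24 vCPU → host 5 (remaining 8 vCPU)
23 vCPU → host 6 (remaining 9 vCPU)
22 vCPU → host 7 (remaining 10 vCPU)
Final hosts: [8,6,8,6] [21,5] [22] [20] [24] [23] [22].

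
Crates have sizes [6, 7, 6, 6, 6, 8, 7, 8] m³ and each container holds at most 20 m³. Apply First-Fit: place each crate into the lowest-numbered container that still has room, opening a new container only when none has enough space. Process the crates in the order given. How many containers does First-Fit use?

6 m³ → container 1 (remaining 14 m³)
7 m³ → container 1 (remaining 7 m³)
6 m³ → container 1 (remaining 1 m³)
6 m³ → container 2 (remaining 14 m³)
6 m³ → container 2 (remaining 8 m³)
8 m³ → container 2 (remaining 0 m³)
7 m³ → container 3 (remaining 13 m³)
8 m³ → container 3 (remaining 5 m³)
Final containers: [6,7,6] [6,6,8] [7,8].

3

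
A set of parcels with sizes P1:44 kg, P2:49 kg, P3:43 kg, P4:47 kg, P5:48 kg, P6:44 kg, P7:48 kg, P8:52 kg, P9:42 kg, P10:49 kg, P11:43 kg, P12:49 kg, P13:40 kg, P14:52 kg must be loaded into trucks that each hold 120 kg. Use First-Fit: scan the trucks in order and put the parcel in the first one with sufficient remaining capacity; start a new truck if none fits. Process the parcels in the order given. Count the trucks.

Put P1 (44 kg) in truck 1; 76 kg remain.
Put P2 (49 kg) in truck 1; 27 kg remain.
Put P3 (43 kg) in truck 2; 77 kg remain.
Put P4 (47 kg) in truck 2; 30 kg remain.
Put P5 (48 kg) in truck 3; 72 kg remain.
Put P6 (44 kg) in truck 3; 28 kg remain.
Put P7 (48 kg) in truck 4; 72 kg remain.
Put P8 (52 kg) in truck 4; 20 kg remain.
Put P9 (42 kg) in truck 5; 78 kg remain.
Put P10 (49 kg) in truck 5; 29 kg remain.
Put P11 (43 kg) in truck 6; 77 kg remain.
Put P12 (49 kg) in truck 6; 28 kg remain.
Put P13 (40 kg) in truck 7; 80 kg remain.
Put P14 (52 kg) in truck 7; 28 kg remain.
Final trucks: [44,49] [43,47] [48,44] [48,52] [42,49] [43,49] [40,52].

7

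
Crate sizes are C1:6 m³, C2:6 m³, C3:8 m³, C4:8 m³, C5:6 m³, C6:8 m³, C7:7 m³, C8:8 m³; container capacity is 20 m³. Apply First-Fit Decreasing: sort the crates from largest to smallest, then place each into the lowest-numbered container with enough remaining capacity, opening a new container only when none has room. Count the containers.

Sorted descending: 8, 8, 8, 8, 7, 6, 6, 6.
8 m³ → container 1 (remaining 12 m³)
8 m³ → container 1 (remaining 4 m³)
8 m³ → container 2 (remaining 12 m³)
8 m³ → container 2 (remaining 4 m³)
7 m³ → container 3 (remaining 13 m³)
6 m³ → container 3 (remaining 7 m³)
6 m³ → container 3 (remaining 1 m³)
6 m³ → container 4 (remaining 14 m³)

4 containers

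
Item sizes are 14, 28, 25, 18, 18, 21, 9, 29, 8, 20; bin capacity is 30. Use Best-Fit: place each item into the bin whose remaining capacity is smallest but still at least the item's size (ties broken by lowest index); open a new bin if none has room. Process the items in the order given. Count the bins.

8

Put 14 in bin 1; 16 remain.
Put 28 in bin 2; 2 remain.
Put 25 in bin 3; 5 remain.
Put 18 in bin 4; 12 remain.
Put 18 in bin 5; 12 remain.
Put 21 in bin 6; 9 remain.
Put 9 in bin 6; 0 remain.
Put 29 in bin 7; 1 remain.
Put 8 in bin 4; 4 remain.
Put 20 in bin 8; 10 remain.
Final bins: [14] [28] [25] [18,8] [18] [21,9] [29] [20].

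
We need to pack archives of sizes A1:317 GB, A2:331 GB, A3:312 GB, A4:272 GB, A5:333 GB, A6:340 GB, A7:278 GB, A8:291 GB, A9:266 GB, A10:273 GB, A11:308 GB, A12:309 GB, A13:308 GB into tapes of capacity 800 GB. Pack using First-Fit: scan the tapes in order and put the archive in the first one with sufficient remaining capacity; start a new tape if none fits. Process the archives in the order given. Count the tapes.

A1 (317 GB) → tape 1 (remaining 483 GB)
A2 (331 GB) → tape 1 (remaining 152 GB)
A3 (312 GB) → tape 2 (remaining 488 GB)
A4 (272 GB) → tape 2 (remaining 216 GB)
A5 (333 GB) → tape 3 (remaining 467 GB)
A6 (340 GB) → tape 3 (remaining 127 GB)
A7 (278 GB) → tape 4 (remaining 522 GB)
A8 (291 GB) → tape 4 (remaining 231 GB)
A9 (266 GB) → tape 5 (remaining 534 GB)
A10 (273 GB) → tape 5 (remaining 261 GB)
A11 (308 GB) → tape 6 (remaining 492 GB)
A12 (309 GB) → tape 6 (remaining 183 GB)
A13 (308 GB) → tape 7 (remaining 492 GB)

7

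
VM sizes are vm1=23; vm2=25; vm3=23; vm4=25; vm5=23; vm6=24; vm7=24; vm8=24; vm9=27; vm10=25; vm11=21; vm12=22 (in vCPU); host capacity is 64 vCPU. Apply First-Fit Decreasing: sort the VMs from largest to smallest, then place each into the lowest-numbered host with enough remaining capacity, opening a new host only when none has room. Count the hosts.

Sorted descending: 27, 25, 25, 25, 24, 24, 24, 23, 23, 23, 22, 21.
host 1: place 27 vCPU, 37 vCPU left
host 1: place 25 vCPU, 12 vCPU left
host 2: place 25 vCPU, 39 vCPU left
host 2: place 25 vCPU, 14 vCPU left
host 3: place 24 vCPU, 40 vCPU left
host 3: place 24 vCPU, 16 vCPU left
host 4: place 24 vCPU, 40 vCPU left
host 4: place 23 vCPU, 17 vCPU left
host 5: place 23 vCPU, 41 vCPU left
host 5: place 23 vCPU, 18 vCPU left
host 6: place 22 vCPU, 42 vCPU left
host 6: place 21 vCPU, 21 vCPU left

6 hosts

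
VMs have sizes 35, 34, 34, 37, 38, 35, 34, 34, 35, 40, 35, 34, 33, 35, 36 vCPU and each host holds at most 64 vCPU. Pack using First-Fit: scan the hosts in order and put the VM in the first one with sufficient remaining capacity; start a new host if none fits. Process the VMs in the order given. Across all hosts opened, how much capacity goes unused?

Put 35 vCPU in host 1; 29 vCPU remain.
Put 34 vCPU in host 2; 30 vCPU remain.
Put 34 vCPU in host 3; 30 vCPU remain.
Put 37 vCPU in host 4; 27 vCPU remain.
Put 38 vCPU in host 5; 26 vCPU remain.
Put 35 vCPU in host 6; 29 vCPU remain.
Put 34 vCPU in host 7; 30 vCPU remain.
Put 34 vCPU in host 8; 30 vCPU remain.
Put 35 vCPU in host 9; 29 vCPU remain.
Put 40 vCPU in host 10; 24 vCPU remain.
Put 35 vCPU in host 11; 29 vCPU remain.
Put 34 vCPU in host 12; 30 vCPU remain.
Put 33 vCPU in host 13; 31 vCPU remain.
Put 35 vCPU in host 14; 29 vCPU remain.
Put 36 vCPU in host 15; 28 vCPU remain.
15 hosts × 64 vCPU = 960 vCPU; used 529 vCPU; unused 431 vCPU.

431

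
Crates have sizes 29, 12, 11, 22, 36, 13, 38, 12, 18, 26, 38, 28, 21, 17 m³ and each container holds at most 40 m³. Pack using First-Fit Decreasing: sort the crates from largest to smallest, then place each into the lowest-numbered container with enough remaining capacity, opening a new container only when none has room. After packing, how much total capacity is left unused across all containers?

Sorted descending: 38, 38, 36, 29, 28, 26, 22, 21, 18, 17, 13, 12, 12, 11.
container 1: place 38 m³, 2 m³ left
container 2: place 38 m³, 2 m³ left
container 3: place 36 m³, 4 m³ left
container 4: place 29 m³, 11 m³ left
container 5: place 28 m³, 12 m³ left
container 6: place 26 m³, 14 m³ left
container 7: place 22 m³, 18 m³ left
container 8: place 21 m³, 19 m³ left
container 7: place 18 m³, 0 m³ left
container 8: place 17 m³, 2 m³ left
container 6: place 13 m³, 1 m³ left
container 5: place 12 m³, 0 m³ left
container 9: place 12 m³, 28 m³ left
container 4: place 11 m³, 0 m³ left
9 containers × 40 m³ = 360 m³; used 321 m³; unused 39 m³.

39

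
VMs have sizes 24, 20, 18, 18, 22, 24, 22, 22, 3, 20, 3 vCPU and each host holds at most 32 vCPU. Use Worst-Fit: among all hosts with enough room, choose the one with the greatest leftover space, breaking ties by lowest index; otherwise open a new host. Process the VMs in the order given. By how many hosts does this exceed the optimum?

Worst-Fit: [24] [20] [18,3] [18,3] [22] [24] [22] [22] [20] → 9 hosts.
9 VMs exceed 16 vCPU (half the capacity), and no two of those can share a host, so at least 9 hosts are needed.
So 9 is already optimal.

0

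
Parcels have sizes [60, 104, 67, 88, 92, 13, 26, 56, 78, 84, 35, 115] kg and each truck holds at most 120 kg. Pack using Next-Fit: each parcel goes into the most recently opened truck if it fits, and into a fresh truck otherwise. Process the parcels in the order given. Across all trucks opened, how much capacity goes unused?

truck 1: place 60 kg, 60 kg left
truck 2: place 104 kg, 16 kg left
truck 3: place 67 kg, 53 kg left
truck 4: place 88 kg, 32 kg left
truck 5: place 92 kg, 28 kg left
truck 5: place 13 kg, 15 kg left
truck 6: place 26 kg, 94 kg left
truck 6: place 56 kg, 38 kg left
truck 7: place 78 kg, 42 kg left
truck 8: place 84 kg, 36 kg left
truck 8: place 35 kg, 1 kg left
truck 9: place 115 kg, 5 kg left
9 trucks × 120 kg = 1080 kg; used 818 kg; unused 262 kg.

262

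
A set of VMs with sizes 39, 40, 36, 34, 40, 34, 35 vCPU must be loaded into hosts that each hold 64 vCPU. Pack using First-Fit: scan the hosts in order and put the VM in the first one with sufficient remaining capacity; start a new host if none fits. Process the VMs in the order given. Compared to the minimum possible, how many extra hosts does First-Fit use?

First-Fit: [39] [40] [36] [34] [40] [34] [35] → 7 hosts.
7 VMs exceed 32 vCPU (half the capacity), and no two of those can share a host, so at least 7 hosts are needed.
So 7 is already optimal.

0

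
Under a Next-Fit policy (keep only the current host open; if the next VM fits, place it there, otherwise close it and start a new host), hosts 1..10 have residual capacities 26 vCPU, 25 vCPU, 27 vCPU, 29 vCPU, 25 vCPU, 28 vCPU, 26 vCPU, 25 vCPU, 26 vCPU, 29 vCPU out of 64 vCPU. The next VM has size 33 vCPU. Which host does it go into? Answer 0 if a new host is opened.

Next-Fit only looks at host 10, which has 29 vCPU free.
33 vCPU does not fit, so a new host is opened.

0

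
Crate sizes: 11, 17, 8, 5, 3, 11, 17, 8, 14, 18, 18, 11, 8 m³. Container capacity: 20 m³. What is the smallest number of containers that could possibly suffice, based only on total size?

Total size = 11 + 17 + 8 + 5 + 3 + 11 + 17 + 8 + 14 + 18 + 18 + 11 + 8 = 149 m³.
⌈149 / 20⌉ = 8.

8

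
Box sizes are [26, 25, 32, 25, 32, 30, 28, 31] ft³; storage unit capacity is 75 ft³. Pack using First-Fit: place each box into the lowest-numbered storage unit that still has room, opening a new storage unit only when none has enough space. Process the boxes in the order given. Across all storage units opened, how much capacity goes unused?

storage unit 1: place 26 ft³, 49 ft³ left
storage unit 1: place 25 ft³, 24 ft³ left
storage unit 2: place 32 ft³, 43 ft³ left
storage unit 2: place 25 ft³, 18 ft³ left
storage unit 3: place 32 ft³, 43 ft³ left
storage unit 3: place 30 ft³, 13 ft³ left
storage unit 4: place 28 ft³, 47 ft³ left
storage unit 4: place 31 ft³, 16 ft³ left
4 storage units × 75 ft³ = 300 ft³; used 229 ft³; unused 71 ft³.

71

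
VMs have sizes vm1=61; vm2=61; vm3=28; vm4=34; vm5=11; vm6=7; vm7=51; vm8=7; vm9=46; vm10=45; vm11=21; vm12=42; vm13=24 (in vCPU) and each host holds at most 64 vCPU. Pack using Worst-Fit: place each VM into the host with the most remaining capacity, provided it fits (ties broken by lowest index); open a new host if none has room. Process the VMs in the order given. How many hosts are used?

9

host 1: place vm1 (61 vCPU), 3 vCPU left
host 2: place vm2 (61 vCPU), 3 vCPU left
host 3: place vm3 (28 vCPU), 36 vCPU left
host 3: place vm4 (34 vCPU), 2 vCPU left
host 4: place vm5 (11 vCPU), 53 vCPU left
host 4: place vm6 (7 vCPU), 46 vCPU left
host 5: place vm7 (51 vCPU), 13 vCPU left
host 4: place vm8 (7 vCPU), 39 vCPU left
host 6: place vm9 (46 vCPU), 18 vCPU left
host 7: place vm10 (45 vCPU), 19 vCPU left
host 4: place vm11 (21 vCPU), 18 vCPU left
host 8: place vm12 (42 vCPU), 22 vCPU left
host 9: place vm13 (24 vCPU), 40 vCPU left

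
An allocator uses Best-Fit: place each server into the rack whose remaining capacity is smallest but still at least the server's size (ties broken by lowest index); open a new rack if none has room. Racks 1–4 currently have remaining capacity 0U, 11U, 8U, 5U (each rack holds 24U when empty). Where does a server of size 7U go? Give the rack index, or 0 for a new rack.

3

Racks with room: rack 2 (11U), rack 3 (8U).
Tightest fit is rack 3 with 8U free.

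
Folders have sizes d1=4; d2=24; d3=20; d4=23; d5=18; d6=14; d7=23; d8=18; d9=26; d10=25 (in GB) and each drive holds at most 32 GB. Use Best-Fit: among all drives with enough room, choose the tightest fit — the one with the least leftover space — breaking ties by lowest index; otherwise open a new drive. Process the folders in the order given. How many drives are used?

d1 (4 GB) → drive 1 (remaining 28 GB)
d2 (24 GB) → drive 1 (remaining 4 GB)
d3 (20 GB) → drive 2 (remaining 12 GB)
d4 (23 GB) → drive 3 (remaining 9 GB)
d5 (18 GB) → drive 4 (remaining 14 GB)
d6 (14 GB) → drive 4 (remaining 0 GB)
d7 (23 GB) → drive 5 (remaining 9 GB)
d8 (18 GB) → drive 6 (remaining 14 GB)
d9 (26 GB) → drive 7 (remaining 6 GB)
d10 (25 GB) → drive 8 (remaining 7 GB)
Final drives: [4,24] [20] [23] [18,14] [23] [18] [26] [25].

8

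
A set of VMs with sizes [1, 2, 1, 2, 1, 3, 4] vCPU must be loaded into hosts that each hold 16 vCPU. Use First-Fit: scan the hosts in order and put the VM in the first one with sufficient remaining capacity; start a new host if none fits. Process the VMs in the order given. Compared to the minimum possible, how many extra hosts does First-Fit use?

First-Fit: [1,2,1,2,1,3,4] → 1 hosts.
Total size 14 vCPU; any packing needs at least ⌈14/16⌉ = 1 hosts.
So 1 is already optimal.

0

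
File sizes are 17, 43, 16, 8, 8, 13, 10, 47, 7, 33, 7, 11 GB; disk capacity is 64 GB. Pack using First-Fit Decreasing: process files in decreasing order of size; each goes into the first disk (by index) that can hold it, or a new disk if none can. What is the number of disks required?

4

Sorted descending: 47, 43, 33, 17, 16, 13, 11, 10, 8, 8, 7, 7.
47 GB → disk 1 (remaining 17 GB)
43 GB → disk 2 (remaining 21 GB)
33 GB → disk 3 (remaining 31 GB)
17 GB → disk 1 (remaining 0 GB)
16 GB → disk 2 (remaining 5 GB)
13 GB → disk 3 (remaining 18 GB)
11 GB → disk 3 (remaining 7 GB)
10 GB → disk 4 (remaining 54 GB)
8 GB → disk 4 (remaining 46 GB)
8 GB → disk 4 (remaining 38 GB)
7 GB → disk 3 (remaining 0 GB)
7 GB → disk 4 (remaining 31 GB)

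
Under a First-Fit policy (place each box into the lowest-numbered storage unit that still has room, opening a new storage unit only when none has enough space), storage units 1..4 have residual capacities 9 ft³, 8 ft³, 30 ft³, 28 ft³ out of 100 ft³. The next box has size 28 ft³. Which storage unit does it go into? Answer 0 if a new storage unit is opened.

Storage units with room: storage unit 3 (30 ft³), storage unit 4 (28 ft³).
The first with room is storage unit 3.

3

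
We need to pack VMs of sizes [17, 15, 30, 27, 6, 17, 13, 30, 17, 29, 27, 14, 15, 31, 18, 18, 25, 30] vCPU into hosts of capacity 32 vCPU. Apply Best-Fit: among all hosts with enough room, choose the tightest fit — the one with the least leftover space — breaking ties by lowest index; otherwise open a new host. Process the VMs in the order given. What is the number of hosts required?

host 1: place 17 vCPU, 15 vCPU left
host 1: place 15 vCPU, 0 vCPU left
host 2: place 30 vCPU, 2 vCPU left
host 3: place 27 vCPU, 5 vCPU left
host 4: place 6 vCPU, 26 vCPU left
host 4: place 17 vCPU, 9 vCPU left
host 5: place 13 vCPU, 19 vCPU left
host 6: place 30 vCPU, 2 vCPU left
host 5: place 17 vCPU, 2 vCPU left
host 7: place 29 vCPU, 3 vCPU left
host 8: place 27 vCPU, 5 vCPU left
host 9: place 14 vCPU, 18 vCPU left
host 9: place 15 vCPU, 3 vCPU left
host 10: place 31 vCPU, 1 vCPU left
host 11: place 18 vCPU, 14 vCPU left
host 12: place 18 vCPU, 14 vCPU left
host 13: place 25 vCPU, 7 vCPU left
host 14: place 30 vCPU, 2 vCPU left

14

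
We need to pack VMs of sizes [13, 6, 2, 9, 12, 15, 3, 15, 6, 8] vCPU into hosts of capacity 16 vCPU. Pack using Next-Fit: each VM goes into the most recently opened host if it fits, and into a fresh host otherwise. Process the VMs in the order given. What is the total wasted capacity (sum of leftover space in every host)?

39

Put 13 vCPU in host 1; 3 vCPU remain.
Put 6 vCPU in host 2; 10 vCPU remain.
Put 2 vCPU in host 2; 8 vCPU remain.
Put 9 vCPU in host 3; 7 vCPU remain.
Put 12 vCPU in host 4; 4 vCPU remain.
Put 15 vCPU in host 5; 1 vCPU remain.
Put 3 vCPU in host 6; 13 vCPU remain.
Put 15 vCPU in host 7; 1 vCPU remain.
Put 6 vCPU in host 8; 10 vCPU remain.
Put 8 vCPU in host 8; 2 vCPU remain.
8 hosts × 16 vCPU = 128 vCPU; used 89 vCPU; unused 39 vCPU.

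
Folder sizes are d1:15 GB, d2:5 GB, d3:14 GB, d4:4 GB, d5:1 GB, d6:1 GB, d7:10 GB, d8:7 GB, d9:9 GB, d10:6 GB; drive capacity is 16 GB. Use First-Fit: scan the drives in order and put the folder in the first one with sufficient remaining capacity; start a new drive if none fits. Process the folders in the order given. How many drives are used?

5

drive 1: place d1 (15 GB), 1 GB left
drive 2: place d2 (5 GB), 11 GB left
drive 3: place d3 (14 GB), 2 GB left
drive 2: place d4 (4 GB), 7 GB left
drive 1: place d5 (1 GB), 0 GB left
drive 2: place d6 (1 GB), 6 GB left
drive 4: place d7 (10 GB), 6 GB left
drive 5: place d8 (7 GB), 9 GB left
drive 5: place d9 (9 GB), 0 GB left
drive 2: place d10 (6 GB), 0 GB left
Final drives: [15,1] [5,4,1,6] [14] [10] [7,9].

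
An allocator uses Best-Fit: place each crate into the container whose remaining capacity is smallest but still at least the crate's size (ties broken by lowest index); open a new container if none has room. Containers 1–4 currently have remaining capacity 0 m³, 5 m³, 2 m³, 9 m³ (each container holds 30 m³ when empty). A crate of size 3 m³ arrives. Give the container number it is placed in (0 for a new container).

Containers with room: container 2 (5 m³), container 4 (9 m³).
Tightest fit is container 2 with 5 m³ free.

2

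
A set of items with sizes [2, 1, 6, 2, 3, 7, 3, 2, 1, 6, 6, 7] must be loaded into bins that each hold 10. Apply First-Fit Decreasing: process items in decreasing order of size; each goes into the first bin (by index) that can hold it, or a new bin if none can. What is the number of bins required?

5

Sorted descending: 7, 7, 6, 6, 6, 3, 3, 2, 2, 2, 1, 1.
7 → bin 1 (remaining 3)
7 → bin 2 (remaining 3)
6 → bin 3 (remaining 4)
6 → bin 4 (remaining 4)
6 → bin 5 (remaining 4)
3 → bin 1 (remaining 0)
3 → bin 2 (remaining 0)
2 → bin 3 (remaining 2)
2 → bin 3 (remaining 0)
2 → bin 4 (remaining 2)
1 → bin 4 (remaining 1)
1 → bin 4 (remaining 0)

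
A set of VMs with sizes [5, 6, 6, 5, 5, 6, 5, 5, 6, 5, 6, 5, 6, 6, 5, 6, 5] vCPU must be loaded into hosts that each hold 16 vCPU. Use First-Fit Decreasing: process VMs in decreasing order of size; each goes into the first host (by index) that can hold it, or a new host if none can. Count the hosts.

7 hosts

Sorted descending: 6, 6, 6, 6, 6, 6, 6, 6, 5, 5, 5, 5, 5, 5, 5, 5, 5.
host 1: place 6 vCPU, 10 vCPU left
host 1: place 6 vCPU, 4 vCPU left
host 2: place 6 vCPU, 10 vCPU left
host 2: place 6 vCPU, 4 vCPU left
host 3: place 6 vCPU, 10 vCPU left
host 3: place 6 vCPU, 4 vCPU left
host 4: place 6 vCPU, 10 vCPU left
host 4: place 6 vCPU, 4 vCPU left
host 5: place 5 vCPU, 11 vCPU left
host 5: place 5 vCPU, 6 vCPU left
host 5: place 5 vCPU, 1 vCPU left
host 6: place 5 vCPU, 11 vCPU left
host 6: place 5 vCPU, 6 vCPU left
host 6: place 5 vCPU, 1 vCPU left
host 7: place 5 vCPU, 11 vCPU left
host 7: place 5 vCPU, 6 vCPU left
host 7: place 5 vCPU, 1 vCPU left
Final hosts: [6,6] [6,6] [6,6] [6,6] [5,5,5] [5,5,5] [5,5,5].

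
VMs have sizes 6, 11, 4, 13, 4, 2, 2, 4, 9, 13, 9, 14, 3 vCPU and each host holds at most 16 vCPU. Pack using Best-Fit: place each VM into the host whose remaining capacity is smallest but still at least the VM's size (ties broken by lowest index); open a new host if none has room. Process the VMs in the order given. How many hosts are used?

7 hosts

6 vCPU → host 1 (remaining 10 vCPU)
11 vCPU → host 2 (remaining 5 vCPU)
4 vCPU → host 2 (remaining 1 vCPU)
13 vCPU → host 3 (remaining 3 vCPU)
4 vCPU → host 1 (remaining 6 vCPU)
2 vCPU → host 3 (remaining 1 vCPU)
2 vCPU → host 1 (remaining 4 vCPU)
4 vCPU → host 1 (remaining 0 vCPU)
9 vCPU → host 4 (remaining 7 vCPU)
13 vCPU → host 5 (remaining 3 vCPU)
9 vCPU → host 6 (remaining 7 vCPU)
14 vCPU → host 7 (remaining 2 vCPU)
3 vCPU → host 5 (remaining 0 vCPU)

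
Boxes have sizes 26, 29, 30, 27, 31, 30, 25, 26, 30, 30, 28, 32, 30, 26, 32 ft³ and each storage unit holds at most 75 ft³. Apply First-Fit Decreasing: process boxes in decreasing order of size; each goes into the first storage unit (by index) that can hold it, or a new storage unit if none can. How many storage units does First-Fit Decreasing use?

8

Sorted descending: 32, 32, 31, 30, 30, 30, 30, 30, 29, 28, 27, 26, 26, 26, 25.
32 ft³ → storage unit 1 (remaining 43 ft³)
32 ft³ → storage unit 1 (remaining 11 ft³)
31 ft³ → storage unit 2 (remaining 44 ft³)
30 ft³ → storage unit 2 (remaining 14 ft³)
30 ft³ → storage unit 3 (remaining 45 ft³)
30 ft³ → storage unit 3 (remaining 15 ft³)
30 ft³ → storage unit 4 (remaining 45 ft³)
30 ft³ → storage unit 4 (remaining 15 ft³)
29 ft³ → storage unit 5 (remaining 46 ft³)
28 ft³ → storage unit 5 (remaining 18 ft³)
27 ft³ → storage unit 6 (remaining 48 ft³)
26 ft³ → storage unit 6 (remaining 22 ft³)
26 ft³ → storage unit 7 (remaining 49 ft³)
26 ft³ → storage unit 7 (remaining 23 ft³)
25 ft³ → storage unit 8 (remaining 50 ft³)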